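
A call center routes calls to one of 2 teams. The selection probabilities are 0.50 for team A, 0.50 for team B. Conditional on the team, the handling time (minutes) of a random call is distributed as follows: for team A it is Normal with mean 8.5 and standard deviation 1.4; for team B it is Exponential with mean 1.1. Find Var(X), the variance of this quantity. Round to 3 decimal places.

Per component, A: μ=8.5, E[X²]=74.21; B: μ=1.1, E[X²]=2.42.
E[X] = 0.5·8.5 + 0.5·1.1 = 4.8.
E[X²] = 0.5·74.21 + 0.5·2.42 = 38.315.
Var(X) = E[X²] − (E[X])² = 38.315 − 23.04 = 15.275.

15.275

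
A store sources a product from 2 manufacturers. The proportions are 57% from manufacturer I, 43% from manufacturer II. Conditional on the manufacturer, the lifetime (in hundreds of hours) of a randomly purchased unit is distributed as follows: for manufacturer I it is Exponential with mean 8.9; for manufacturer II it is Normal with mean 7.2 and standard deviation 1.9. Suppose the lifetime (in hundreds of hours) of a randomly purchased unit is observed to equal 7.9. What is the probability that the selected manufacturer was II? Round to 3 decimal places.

0.762

Likelihoods f(7.9 | ·): I: 0.0462501; II: 0.196192.
Posterior ∝ prior × likelihood. Numerator for II: 0.43·0.196192 = 0.0843627.
Normalizing constant: 0.57·0.0462501 + 0.43·0.196192 = 0.110725.
P(II | observation) = 0.0843627 / 0.110725 = 0.76191.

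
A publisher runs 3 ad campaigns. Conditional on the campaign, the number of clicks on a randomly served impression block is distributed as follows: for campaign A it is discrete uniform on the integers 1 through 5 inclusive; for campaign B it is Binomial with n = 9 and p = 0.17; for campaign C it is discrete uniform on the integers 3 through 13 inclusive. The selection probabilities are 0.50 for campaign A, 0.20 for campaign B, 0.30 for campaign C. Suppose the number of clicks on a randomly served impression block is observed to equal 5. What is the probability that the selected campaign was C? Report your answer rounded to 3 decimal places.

Likelihoods P(X=5 | ·): A: 0.2; B: 0.00849039; C: 0.0909091.
Posterior ∝ prior × likelihood. Numerator for C: 0.3·0.0909091 = 0.0272727.
Normalizing constant: 0.5·0.2 + 0.2·0.00849039 + 0.3·0.0909091 = 0.128971.
P(C | observation) = 0.0272727 / 0.128971 = 0.211464.

0.211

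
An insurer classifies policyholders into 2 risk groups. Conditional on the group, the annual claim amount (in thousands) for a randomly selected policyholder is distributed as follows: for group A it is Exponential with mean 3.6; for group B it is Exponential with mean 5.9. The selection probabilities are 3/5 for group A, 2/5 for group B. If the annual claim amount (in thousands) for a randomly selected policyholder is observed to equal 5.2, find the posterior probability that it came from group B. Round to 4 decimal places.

0.4167

Likelihoods f(5.2 | ·): A: 0.0655214; B: 0.0702069.
Posterior ∝ prior × likelihood. Numerator for B: 0.4·0.0702069 = 0.0280828.
Normalizing constant: 0.6·0.0655214 + 0.4·0.0702069 = 0.0673956.
P(B | observation) = 0.0280828 / 0.0673956 = 0.416685.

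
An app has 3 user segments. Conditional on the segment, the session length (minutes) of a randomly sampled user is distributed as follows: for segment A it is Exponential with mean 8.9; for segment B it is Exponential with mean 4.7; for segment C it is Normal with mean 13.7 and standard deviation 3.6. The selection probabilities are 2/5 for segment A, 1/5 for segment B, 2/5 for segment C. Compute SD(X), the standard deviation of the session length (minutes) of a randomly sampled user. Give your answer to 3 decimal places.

7.271

Per component, A: μ=8.9, E[X²]=158.42; B: μ=4.7, E[X²]=44.18; C: μ=13.7, E[X²]=200.65.
E[X] = 0.4·8.9 + 0.2·4.7 + 0.4·13.7 = 9.98.
E[X²] = 0.4·158.42 + 0.2·44.18 + 0.4·200.65 = 152.464.
Var(X) = E[X²] − (E[X])² = 152.464 − 99.6004 = 52.8636.
SD(X) = √52.8636 = 7.27074.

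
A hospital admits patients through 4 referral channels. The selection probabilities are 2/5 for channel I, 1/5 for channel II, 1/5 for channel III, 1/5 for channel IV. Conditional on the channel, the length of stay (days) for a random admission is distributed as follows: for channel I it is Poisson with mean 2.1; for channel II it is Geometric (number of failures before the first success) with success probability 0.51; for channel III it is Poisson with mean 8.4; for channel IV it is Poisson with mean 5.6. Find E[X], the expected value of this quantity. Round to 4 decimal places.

Component means — I: 2.1; II: 0.960784; III: 8.4; IV: 5.6.
E[X] = 0.4·2.1 + 0.2·0.960784 + 0.2·8.4 + 0.2·5.6 = 3.83216.

3.8322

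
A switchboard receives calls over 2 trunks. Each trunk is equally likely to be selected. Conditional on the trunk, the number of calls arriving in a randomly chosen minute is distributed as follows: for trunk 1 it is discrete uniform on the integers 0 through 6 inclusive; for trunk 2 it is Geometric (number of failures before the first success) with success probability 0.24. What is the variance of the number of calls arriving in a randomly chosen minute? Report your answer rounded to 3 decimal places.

8.604

Per component, 1: μ=3, E[X²]=13; 2: μ=3.16667, E[X²]=23.2222.
E[X] = 0.5·3 + 0.5·3.16667 = 3.08333.
E[X²] = 0.5·13 + 0.5·23.2222 = 18.1111.
Var(X) = E[X²] − (E[X])² = 18.1111 − 9.50694 = 8.60417.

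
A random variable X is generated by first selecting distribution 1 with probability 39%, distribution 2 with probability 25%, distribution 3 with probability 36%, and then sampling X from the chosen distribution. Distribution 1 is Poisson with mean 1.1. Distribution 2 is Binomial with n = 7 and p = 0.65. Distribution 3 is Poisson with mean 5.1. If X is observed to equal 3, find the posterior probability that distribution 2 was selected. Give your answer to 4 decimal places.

0.3180

Likelihoods P(X=3 | ·): 1: 0.0738419; 2: 0.144238; 3: 0.13479.
Posterior ∝ prior × likelihood. Numerator for 2: 0.25·0.144238 = 0.0360595.
Normalizing constant: 0.39·0.0738419 + 0.25·0.144238 + 0.36·0.13479 = 0.113382.
P(2 | observation) = 0.0360595 / 0.113382 = 0.318035.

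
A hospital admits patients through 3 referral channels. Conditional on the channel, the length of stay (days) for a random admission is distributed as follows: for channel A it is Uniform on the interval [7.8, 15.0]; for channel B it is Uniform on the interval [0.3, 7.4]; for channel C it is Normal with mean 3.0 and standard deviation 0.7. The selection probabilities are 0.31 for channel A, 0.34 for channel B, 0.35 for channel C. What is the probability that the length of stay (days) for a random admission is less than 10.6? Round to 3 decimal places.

0.811

Conditional on each channel, P(X < 10.6): A: 0.388889; B: 1; C: 1.
By total probability, P(X < 10.6) = 0.31·0.388889 + 0.34·1 + 0.35·1 = 0.810556.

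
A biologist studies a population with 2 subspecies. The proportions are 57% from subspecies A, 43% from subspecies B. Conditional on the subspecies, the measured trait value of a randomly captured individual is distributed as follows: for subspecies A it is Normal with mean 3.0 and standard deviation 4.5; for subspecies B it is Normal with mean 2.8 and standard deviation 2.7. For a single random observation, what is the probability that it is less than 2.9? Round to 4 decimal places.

Conditional on each subspecies, P(X < 2.9): A: 0.491135; B: 0.514772.
By total probability, P(X < 2.9) = 0.57·0.491135 + 0.43·0.514772 = 0.501299.

0.5013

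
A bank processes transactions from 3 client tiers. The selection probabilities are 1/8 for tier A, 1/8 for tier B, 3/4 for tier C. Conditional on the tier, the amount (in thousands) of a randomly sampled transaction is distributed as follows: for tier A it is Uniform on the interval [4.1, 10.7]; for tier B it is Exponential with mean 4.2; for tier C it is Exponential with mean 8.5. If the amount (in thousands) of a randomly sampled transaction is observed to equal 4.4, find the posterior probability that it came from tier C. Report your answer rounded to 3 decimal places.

0.642

Likelihoods f(4.4 | ·): A: 0.151515; B: 0.0835171; C: 0.0701084.
Posterior ∝ prior × likelihood. Numerator for C: 0.75·0.0701084 = 0.0525813.
Normalizing constant: 0.125·0.151515 + 0.125·0.0835171 + 0.75·0.0701084 = 0.0819603.
P(C | observation) = 0.0525813 / 0.0819603 = 0.641546.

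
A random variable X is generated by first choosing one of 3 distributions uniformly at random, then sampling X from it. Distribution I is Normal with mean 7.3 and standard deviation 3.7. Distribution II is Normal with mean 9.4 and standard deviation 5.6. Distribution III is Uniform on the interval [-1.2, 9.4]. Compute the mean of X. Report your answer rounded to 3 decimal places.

Component means — I: 7.3; II: 9.4; III: 4.1.
E[X] = 0.333333·7.3 + 0.333333·9.4 + 0.333333·4.1 = 6.93333.

6.933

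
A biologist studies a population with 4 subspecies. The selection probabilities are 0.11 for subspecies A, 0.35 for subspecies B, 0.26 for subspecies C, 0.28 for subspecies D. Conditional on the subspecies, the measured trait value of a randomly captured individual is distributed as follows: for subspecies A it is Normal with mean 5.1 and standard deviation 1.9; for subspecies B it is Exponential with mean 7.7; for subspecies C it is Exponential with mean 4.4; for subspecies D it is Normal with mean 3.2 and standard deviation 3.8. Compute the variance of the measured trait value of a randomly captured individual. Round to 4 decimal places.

33.6912

Per component, A: μ=5.1, E[X²]=29.62; B: μ=7.7, E[X²]=118.58; C: μ=4.4, E[X²]=38.72; D: μ=3.2, E[X²]=24.68.
E[X] = 0.11·5.1 + 0.35·7.7 + 0.26·4.4 + 0.28·3.2 = 5.296.
E[X²] = 0.11·29.62 + 0.35·118.58 + 0.26·38.72 + 0.28·24.68 = 61.7388.
Var(X) = E[X²] − (E[X])² = 61.7388 − 28.0476 = 33.6912.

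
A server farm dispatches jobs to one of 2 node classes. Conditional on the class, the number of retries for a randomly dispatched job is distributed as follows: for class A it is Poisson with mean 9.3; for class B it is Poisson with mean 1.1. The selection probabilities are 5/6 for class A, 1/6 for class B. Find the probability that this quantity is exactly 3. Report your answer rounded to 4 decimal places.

Conditional on each class, P(X = 3): A: 0.0122563; B: 0.0738419.
By total probability, P(X = 3) = 0.833333·0.0122563 + 0.166667·0.0738419 = 0.0225206.

0.0225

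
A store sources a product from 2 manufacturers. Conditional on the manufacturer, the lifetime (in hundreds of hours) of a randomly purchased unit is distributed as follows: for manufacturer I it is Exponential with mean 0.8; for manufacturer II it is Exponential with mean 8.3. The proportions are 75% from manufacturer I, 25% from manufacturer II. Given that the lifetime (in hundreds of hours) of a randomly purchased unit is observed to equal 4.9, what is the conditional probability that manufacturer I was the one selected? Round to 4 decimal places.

0.1094

Likelihoods f(4.9 | ·): I: 0.00273436; II: 0.0667623.
Posterior ∝ prior × likelihood. Numerator for I: 0.75·0.00273436 = 0.00205077.
Normalizing constant: 0.75·0.00273436 + 0.25·0.0667623 = 0.0187413.
P(I | observation) = 0.00205077 / 0.0187413 = 0.109425.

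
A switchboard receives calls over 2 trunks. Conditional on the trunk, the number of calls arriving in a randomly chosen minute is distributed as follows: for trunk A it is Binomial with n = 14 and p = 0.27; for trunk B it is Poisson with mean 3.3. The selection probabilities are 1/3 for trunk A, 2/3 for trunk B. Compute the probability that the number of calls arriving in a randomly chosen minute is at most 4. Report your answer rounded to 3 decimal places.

Conditional on each trunk, P(X ≤ 4): A: 0.680725; B: 0.76259.
By total probability, P(X ≤ 4) = 0.333333·0.680725 + 0.666667·0.76259 = 0.735302.

0.735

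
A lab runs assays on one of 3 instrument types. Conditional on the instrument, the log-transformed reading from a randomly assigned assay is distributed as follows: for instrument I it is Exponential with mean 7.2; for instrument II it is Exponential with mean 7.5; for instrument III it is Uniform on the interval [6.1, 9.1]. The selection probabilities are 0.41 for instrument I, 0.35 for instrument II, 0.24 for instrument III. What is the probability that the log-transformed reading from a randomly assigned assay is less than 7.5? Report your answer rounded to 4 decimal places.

0.5986

Conditional on each instrument, P(X < 7.5): I: 0.647134; II: 0.632121; III: 0.466667.
By total probability, P(X < 7.5) = 0.41·0.647134 + 0.35·0.632121 + 0.24·0.466667 = 0.598567.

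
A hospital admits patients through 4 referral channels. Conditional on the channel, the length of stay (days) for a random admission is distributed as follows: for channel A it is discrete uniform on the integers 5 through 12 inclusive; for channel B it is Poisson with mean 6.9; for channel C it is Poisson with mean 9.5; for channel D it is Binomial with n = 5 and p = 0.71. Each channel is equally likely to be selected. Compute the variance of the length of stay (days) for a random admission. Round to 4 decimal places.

Per component, A: μ=8.5, E[X²]=77.5; B: μ=6.9, E[X²]=54.51; C: μ=9.5, E[X²]=99.75; D: μ=3.55, E[X²]=13.632.
E[X] = 0.25·8.5 + 0.25·6.9 + 0.25·9.5 + 0.25·3.55 = 7.1125.
E[X²] = 0.25·77.5 + 0.25·54.51 + 0.25·99.75 + 0.25·13.632 = 61.348.
Var(X) = E[X²] − (E[X])² = 61.348 − 50.5877 = 10.7603.

10.7603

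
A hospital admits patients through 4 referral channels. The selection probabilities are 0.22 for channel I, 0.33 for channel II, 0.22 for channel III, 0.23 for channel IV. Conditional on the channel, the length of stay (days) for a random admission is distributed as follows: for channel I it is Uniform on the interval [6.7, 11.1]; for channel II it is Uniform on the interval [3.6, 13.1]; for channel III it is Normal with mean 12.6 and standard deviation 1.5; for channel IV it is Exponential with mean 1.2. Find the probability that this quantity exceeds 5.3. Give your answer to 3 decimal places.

0.714

Conditional on each channel, P(X > 5.3): I: 1; II: 0.821053; III: 0.999999; IV: 0.0120744.
By total probability, P(X > 5.3) = 0.22·1 + 0.33·0.821053 + 0.22·0.999999 + 0.23·0.0120744 = 0.713724.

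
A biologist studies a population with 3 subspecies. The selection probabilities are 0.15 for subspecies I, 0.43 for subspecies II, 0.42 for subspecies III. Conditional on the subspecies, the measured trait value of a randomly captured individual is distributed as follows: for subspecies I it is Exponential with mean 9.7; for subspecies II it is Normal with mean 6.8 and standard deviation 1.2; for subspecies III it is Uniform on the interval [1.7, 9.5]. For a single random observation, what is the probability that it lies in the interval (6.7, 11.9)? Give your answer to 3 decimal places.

0.411

Conditional on each subspecies, P(6.7 < X < 11.9): I: 0.207986; II: 0.533196; III: 0.358974.
By total probability, P(6.7 < X < 11.9) = 0.15·0.207986 + 0.43·0.533196 + 0.42·0.358974 = 0.411241.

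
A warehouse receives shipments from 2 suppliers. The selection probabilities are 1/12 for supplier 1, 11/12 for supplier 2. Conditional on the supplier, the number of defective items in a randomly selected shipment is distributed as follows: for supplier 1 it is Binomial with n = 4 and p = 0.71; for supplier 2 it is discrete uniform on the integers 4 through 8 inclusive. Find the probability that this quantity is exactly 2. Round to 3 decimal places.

0.021

Conditional on each supplier, P(X = 2): 1: 0.254369; 2: 0.
By total probability, P(X = 2) = 0.0833333·0.254369 + 0.916667·0 = 0.0211974.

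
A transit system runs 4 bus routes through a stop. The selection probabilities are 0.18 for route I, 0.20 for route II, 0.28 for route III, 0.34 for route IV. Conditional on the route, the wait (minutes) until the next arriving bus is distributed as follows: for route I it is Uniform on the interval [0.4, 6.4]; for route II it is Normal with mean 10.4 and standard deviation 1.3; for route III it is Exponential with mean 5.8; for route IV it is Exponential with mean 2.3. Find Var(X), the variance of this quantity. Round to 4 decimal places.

Per component, I: μ=3.4, E[X²]=14.56; II: μ=10.4, E[X²]=109.85; III: μ=5.8, E[X²]=67.28; IV: μ=2.3, E[X²]=10.58.
E[X] = 0.18·3.4 + 0.2·10.4 + 0.28·5.8 + 0.34·2.3 = 5.098.
E[X²] = 0.18·14.56 + 0.2·109.85 + 0.28·67.28 + 0.34·10.58 = 47.0264.
Var(X) = E[X²] − (E[X])² = 47.0264 − 25.9896 = 21.0368.

21.0368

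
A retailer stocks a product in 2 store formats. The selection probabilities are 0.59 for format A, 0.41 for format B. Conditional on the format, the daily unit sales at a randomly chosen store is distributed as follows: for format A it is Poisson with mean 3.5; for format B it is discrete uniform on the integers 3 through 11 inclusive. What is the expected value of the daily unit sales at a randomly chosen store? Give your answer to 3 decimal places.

4.935

Component means — A: 3.5; B: 7.
E[X] = 0.59·3.5 + 0.41·7 = 4.935.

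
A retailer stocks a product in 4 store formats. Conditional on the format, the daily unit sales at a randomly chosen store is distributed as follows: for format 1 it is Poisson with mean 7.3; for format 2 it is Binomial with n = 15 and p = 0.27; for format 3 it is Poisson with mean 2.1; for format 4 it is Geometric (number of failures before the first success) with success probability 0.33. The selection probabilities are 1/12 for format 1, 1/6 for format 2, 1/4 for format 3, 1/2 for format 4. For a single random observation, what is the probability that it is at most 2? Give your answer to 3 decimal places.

Conditional on each format, P(X ≤ 2): 1: 0.0236067; 2: 0.186309; 3: 0.649631; 4: 0.699237.
By total probability, P(X ≤ 2) = 0.0833333·0.0236067 + 0.166667·0.186309 + 0.25·0.649631 + 0.5·0.699237 = 0.545045.

0.545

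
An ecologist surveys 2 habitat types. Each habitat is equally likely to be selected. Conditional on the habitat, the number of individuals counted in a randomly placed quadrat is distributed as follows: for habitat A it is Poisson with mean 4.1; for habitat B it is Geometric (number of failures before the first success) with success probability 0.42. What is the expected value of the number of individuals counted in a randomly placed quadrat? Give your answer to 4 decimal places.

2.7405

Component means — A: 4.1; B: 1.38095.
E[X] = 0.5·4.1 + 0.5·1.38095 = 2.74048.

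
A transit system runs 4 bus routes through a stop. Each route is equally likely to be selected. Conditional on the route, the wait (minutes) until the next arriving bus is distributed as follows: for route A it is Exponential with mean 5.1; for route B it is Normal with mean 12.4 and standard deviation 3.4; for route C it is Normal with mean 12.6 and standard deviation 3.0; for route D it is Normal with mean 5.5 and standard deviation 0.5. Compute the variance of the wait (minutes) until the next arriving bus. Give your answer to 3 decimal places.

24.690

Per component, A: μ=5.1, E[X²]=52.02; B: μ=12.4, E[X²]=165.32; C: μ=12.6, E[X²]=167.76; D: μ=5.5, E[X²]=30.5.
E[X] = 0.25·5.1 + 0.25·12.4 + 0.25·12.6 + 0.25·5.5 = 8.9.
E[X²] = 0.25·52.02 + 0.25·165.32 + 0.25·167.76 + 0.25·30.5 = 103.9.
Var(X) = E[X²] − (E[X])² = 103.9 − 79.21 = 24.69.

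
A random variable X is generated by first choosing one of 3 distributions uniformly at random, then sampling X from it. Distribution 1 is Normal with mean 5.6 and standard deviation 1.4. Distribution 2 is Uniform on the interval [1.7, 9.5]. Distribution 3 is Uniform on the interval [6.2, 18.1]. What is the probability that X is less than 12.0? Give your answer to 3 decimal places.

Conditional on each component, P(X < 12.0): 1: 0.999998; 2: 1; 3: 0.487395.
By total probability, P(X < 12.0) = 0.333333·0.999998 + 0.333333·1 + 0.333333·0.487395 = 0.829131.

0.829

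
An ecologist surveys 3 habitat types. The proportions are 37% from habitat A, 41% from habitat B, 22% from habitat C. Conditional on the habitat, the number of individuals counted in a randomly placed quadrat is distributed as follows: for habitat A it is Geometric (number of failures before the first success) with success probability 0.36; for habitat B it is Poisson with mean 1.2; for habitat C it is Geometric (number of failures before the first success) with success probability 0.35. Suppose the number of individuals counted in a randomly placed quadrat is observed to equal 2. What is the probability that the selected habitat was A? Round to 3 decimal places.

0.310

Likelihoods P(X=2 | ·): A: 0.147456; B: 0.21686; C: 0.147875.
Posterior ∝ prior × likelihood. Numerator for A: 0.37·0.147456 = 0.0545587.
Normalizing constant: 0.37·0.147456 + 0.41·0.21686 + 0.22·0.147875 = 0.176004.
P(A | observation) = 0.0545587 / 0.176004 = 0.309986.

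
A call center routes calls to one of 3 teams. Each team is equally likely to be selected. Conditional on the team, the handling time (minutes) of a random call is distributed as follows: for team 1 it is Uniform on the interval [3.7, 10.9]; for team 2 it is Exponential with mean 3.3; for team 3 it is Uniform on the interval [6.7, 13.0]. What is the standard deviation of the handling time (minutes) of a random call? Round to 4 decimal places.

3.6660

Per component, 1: μ=7.3, E[X²]=57.61; 2: μ=3.3, E[X²]=21.78; 3: μ=9.85, E[X²]=100.33.
E[X] = 0.333333·7.3 + 0.333333·3.3 + 0.333333·9.85 = 6.81667.
E[X²] = 0.333333·57.61 + 0.333333·21.78 + 0.333333·100.33 = 59.9067.
Var(X) = E[X²] − (E[X])² = 59.9067 − 46.4669 = 13.4397.
SD(X) = √13.4397 = 3.66602.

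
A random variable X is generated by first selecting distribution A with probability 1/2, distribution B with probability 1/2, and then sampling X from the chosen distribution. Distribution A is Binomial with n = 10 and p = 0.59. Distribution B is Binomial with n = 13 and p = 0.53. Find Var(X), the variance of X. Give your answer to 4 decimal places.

3.0737

Per component, A: μ=5.9, E[X²]=37.229; B: μ=6.89, E[X²]=50.7104.
E[X] = 0.5·5.9 + 0.5·6.89 = 6.395.
E[X²] = 0.5·37.229 + 0.5·50.7104 = 43.9697.
Var(X) = E[X²] − (E[X])² = 43.9697 − 40.896 = 3.07368.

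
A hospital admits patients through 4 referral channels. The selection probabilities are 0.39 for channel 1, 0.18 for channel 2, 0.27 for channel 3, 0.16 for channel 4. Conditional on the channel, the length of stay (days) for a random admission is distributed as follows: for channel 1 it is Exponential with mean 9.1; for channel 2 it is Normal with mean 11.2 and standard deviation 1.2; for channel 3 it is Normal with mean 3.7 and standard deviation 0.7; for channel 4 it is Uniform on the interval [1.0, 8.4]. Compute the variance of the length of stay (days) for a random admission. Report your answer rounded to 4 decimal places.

41.9995

Per component, 1: μ=9.1, E[X²]=165.62; 2: μ=11.2, E[X²]=126.88; 3: μ=3.7, E[X²]=14.18; 4: μ=4.7, E[X²]=26.6533.
E[X] = 0.39·9.1 + 0.18·11.2 + 0.27·3.7 + 0.16·4.7 = 7.316.
E[X²] = 0.39·165.62 + 0.18·126.88 + 0.27·14.18 + 0.16·26.6533 = 95.5233.
Var(X) = E[X²] − (E[X])² = 95.5233 − 53.5239 = 41.9995.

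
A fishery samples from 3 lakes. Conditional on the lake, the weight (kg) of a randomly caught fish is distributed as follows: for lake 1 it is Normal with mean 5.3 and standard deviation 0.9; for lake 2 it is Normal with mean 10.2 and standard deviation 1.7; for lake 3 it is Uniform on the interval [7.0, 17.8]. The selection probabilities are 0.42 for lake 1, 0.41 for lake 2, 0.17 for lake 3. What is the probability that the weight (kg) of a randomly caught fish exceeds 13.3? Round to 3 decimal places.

Conditional on each lake, P(X > 13.3): 1: 0; 2: 0.0341116; 3: 0.416667.
By total probability, P(X > 13.3) = 0.42·0 + 0.41·0.0341116 + 0.17·0.416667 = 0.0848191.

0.085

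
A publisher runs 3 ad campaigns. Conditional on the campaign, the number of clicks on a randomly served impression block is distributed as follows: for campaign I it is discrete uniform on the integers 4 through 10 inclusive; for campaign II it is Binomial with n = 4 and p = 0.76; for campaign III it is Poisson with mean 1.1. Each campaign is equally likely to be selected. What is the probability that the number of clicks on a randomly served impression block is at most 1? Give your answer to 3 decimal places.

0.248

Conditional on each campaign, P(X ≤ 1): I: 0; II: 0.0453427; III: 0.699029.
By total probability, P(X ≤ 1) = 0.333333·0 + 0.333333·0.0453427 + 0.333333·0.699029 = 0.248124.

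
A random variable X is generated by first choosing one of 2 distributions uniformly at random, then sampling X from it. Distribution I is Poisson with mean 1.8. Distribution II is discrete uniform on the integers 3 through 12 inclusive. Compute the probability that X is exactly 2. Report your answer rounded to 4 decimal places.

Conditional on each component, P(X = 2): I: 0.267784; II: 0.
By total probability, P(X = 2) = 0.5·0.267784 + 0.5·0 = 0.133892.

0.1339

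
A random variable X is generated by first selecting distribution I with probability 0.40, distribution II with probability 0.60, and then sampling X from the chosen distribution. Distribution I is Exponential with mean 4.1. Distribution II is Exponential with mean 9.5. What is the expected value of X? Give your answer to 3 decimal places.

7.340

Component means — I: 4.1; II: 9.5.
E[X] = 0.4·4.1 + 0.6·9.5 = 7.34.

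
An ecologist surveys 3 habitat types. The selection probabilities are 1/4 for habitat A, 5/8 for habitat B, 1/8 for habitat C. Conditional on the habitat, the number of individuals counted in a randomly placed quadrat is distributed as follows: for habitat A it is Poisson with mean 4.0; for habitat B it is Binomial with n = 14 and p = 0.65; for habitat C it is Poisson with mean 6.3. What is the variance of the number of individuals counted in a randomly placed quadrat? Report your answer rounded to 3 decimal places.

8.620

Per component, A: μ=4, E[X²]=20; B: μ=9.1, E[X²]=85.995; C: μ=6.3, E[X²]=45.99.
E[X] = 0.25·4 + 0.625·9.1 + 0.125·6.3 = 7.475.
E[X²] = 0.25·20 + 0.625·85.995 + 0.125·45.99 = 64.4956.
Var(X) = E[X²] − (E[X])² = 64.4956 − 55.8756 = 8.62.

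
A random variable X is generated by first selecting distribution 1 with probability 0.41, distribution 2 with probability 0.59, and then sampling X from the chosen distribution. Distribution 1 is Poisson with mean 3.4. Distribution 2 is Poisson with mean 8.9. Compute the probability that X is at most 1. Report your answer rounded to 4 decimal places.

Conditional on each component, P(X ≤ 1): 1: 0.146842; 2: 0.00135025.
By total probability, P(X ≤ 1) = 0.41·0.146842 + 0.59·0.00135025 = 0.061002.

0.0610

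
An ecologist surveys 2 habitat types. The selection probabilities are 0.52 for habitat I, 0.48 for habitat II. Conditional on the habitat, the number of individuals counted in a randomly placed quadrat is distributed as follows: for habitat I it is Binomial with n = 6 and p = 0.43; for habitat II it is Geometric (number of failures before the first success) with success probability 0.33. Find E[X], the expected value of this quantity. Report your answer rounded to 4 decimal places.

2.3161

Component means — I: 2.58; II: 2.0303.
E[X] = 0.52·2.58 + 0.48·2.0303 = 2.31615.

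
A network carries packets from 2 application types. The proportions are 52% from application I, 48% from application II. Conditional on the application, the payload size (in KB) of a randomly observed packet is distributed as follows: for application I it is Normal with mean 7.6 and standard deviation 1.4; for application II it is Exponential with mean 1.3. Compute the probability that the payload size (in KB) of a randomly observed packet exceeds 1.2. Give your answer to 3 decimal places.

0.711

Conditional on each application, P(X > 1.2): I: 0.999998; II: 0.397295.
By total probability, P(X > 1.2) = 0.52·0.999998 + 0.48·0.397295 = 0.7107.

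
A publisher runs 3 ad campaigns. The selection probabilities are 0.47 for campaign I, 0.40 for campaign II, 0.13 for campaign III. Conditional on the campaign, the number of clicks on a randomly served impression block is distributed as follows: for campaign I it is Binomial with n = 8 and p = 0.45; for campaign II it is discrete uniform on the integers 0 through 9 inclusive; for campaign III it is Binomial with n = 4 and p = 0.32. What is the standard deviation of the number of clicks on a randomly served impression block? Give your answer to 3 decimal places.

2.316

Per component, I: μ=3.6, E[X²]=14.94; II: μ=4.5, E[X²]=28.5; III: μ=1.28, E[X²]=2.5088.
E[X] = 0.47·3.6 + 0.4·4.5 + 0.13·1.28 = 3.6584.
E[X²] = 0.47·14.94 + 0.4·28.5 + 0.13·2.5088 = 18.7479.
Var(X) = E[X²] − (E[X])² = 18.7479 − 13.3839 = 5.36405.
SD(X) = √5.36405 = 2.31604.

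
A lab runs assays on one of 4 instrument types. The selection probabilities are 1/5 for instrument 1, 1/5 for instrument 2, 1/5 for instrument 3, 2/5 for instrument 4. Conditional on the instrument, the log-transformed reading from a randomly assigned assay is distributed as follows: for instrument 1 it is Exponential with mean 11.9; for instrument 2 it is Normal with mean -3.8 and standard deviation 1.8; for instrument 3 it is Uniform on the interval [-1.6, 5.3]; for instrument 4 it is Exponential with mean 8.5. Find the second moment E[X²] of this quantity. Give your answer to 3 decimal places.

119.458

For each component E[X²] = Var + (mean)², giving 1: 283.22; 2: 17.68; 3: 7.39; 4: 144.5.
Overall E[X²] = 0.2·283.22 + 0.2·17.68 + 0.2·7.39 + 0.4·144.5 = 119.458.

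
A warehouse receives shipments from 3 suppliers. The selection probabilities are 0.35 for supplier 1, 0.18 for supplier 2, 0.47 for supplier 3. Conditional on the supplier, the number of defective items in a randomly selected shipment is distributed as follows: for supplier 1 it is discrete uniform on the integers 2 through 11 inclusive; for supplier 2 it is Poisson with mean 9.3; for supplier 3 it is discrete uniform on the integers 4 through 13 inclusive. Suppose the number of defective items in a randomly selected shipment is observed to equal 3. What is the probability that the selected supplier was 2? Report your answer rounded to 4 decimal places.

Likelihoods P(X=3 | ·): 1: 0.1; 2: 0.0122563; 3: 0.
Posterior ∝ prior × likelihood. Numerator for 2: 0.18·0.0122563 = 0.00220613.
Normalizing constant: 0.35·0.1 + 0.18·0.0122563 + 0.47·0 = 0.0372061.
P(2 | observation) = 0.00220613 / 0.0372061 = 0.0592948.

0.0593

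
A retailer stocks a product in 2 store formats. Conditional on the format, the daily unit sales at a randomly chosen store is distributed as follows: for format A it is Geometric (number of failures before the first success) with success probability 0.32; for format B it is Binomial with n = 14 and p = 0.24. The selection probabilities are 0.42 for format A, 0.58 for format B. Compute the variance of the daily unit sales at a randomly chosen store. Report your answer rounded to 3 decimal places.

4.642

Per component, A: μ=2.125, E[X²]=11.1562; B: μ=3.36, E[X²]=13.8432.
E[X] = 0.42·2.125 + 0.58·3.36 = 2.8413.
E[X²] = 0.42·11.1562 + 0.58·13.8432 = 12.7147.
Var(X) = E[X²] − (E[X])² = 12.7147 − 8.07299 = 4.6417.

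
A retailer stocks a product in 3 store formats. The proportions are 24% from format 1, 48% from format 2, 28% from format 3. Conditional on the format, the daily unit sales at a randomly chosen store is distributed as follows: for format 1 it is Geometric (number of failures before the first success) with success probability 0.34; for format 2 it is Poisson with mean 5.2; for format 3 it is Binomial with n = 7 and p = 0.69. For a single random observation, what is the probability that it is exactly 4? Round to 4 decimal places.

Conditional on each format, P(X = 4): 1: 0.0645141; 2: 0.168063; 3: 0.236347.
By total probability, P(X = 4) = 0.24·0.0645141 + 0.48·0.168063 + 0.28·0.236347 = 0.16233.

0.1623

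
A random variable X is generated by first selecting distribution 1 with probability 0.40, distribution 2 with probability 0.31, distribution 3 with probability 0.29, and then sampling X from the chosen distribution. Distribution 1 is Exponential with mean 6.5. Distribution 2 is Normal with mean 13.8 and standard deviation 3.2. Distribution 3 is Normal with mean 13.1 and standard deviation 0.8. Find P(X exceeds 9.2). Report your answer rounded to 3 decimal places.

Conditional on each component, P(X > 9.2): 1: 0.242832; 2: 0.924712; 3: 0.999999.
By total probability, P(X > 9.2) = 0.4·0.242832 + 0.31·0.924712 + 0.29·0.999999 = 0.673793.

0.674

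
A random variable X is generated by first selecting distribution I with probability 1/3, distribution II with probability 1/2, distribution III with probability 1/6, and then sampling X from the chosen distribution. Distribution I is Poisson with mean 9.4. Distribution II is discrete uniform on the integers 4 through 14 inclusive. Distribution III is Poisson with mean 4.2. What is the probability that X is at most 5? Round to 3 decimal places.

Conditional on each component, P(X ≤ 5): I: 0.0934707; II: 0.181818; III: 0.753143.
By total probability, P(X ≤ 5) = 0.333333·0.0934707 + 0.5·0.181818 + 0.166667·0.753143 = 0.24759.

0.248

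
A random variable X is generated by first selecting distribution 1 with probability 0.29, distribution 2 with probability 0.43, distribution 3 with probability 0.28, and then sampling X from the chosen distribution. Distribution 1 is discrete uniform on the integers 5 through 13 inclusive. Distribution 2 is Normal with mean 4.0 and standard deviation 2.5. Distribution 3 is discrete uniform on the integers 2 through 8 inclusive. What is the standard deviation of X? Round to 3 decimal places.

Per component, 1: μ=9, E[X²]=87.6667; 2: μ=4, E[X²]=22.25; 3: μ=5, E[X²]=29.
E[X] = 0.29·9 + 0.43·4 + 0.28·5 = 5.73.
E[X²] = 0.29·87.6667 + 0.43·22.25 + 0.28·29 = 43.1108.
Var(X) = E[X²] − (E[X])² = 43.1108 − 32.8329 = 10.2779.
SD(X) = √10.2779 = 3.20592.

3.206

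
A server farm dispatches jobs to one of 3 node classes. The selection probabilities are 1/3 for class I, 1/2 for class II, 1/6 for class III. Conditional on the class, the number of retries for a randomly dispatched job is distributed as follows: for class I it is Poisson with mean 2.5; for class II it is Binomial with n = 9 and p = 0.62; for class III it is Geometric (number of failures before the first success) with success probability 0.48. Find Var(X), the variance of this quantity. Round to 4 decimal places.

Per component, I: μ=2.5, E[X²]=8.75; II: μ=5.58, E[X²]=33.2568; III: μ=1.08333, E[X²]=3.43056.
E[X] = 0.333333·2.5 + 0.5·5.58 + 0.166667·1.08333 = 3.80389.
E[X²] = 0.333333·8.75 + 0.5·33.2568 + 0.166667·3.43056 = 20.1168.
Var(X) = E[X²] − (E[X])² = 20.1168 − 14.4696 = 5.64726.

5.6473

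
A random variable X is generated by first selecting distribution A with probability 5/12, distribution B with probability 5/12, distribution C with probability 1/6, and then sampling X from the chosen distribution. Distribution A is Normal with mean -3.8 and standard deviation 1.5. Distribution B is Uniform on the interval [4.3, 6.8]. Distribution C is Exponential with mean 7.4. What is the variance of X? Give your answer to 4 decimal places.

Per component, A: μ=-3.8, E[X²]=16.69; B: μ=5.55, E[X²]=31.3233; C: μ=7.4, E[X²]=109.52.
E[X] = 0.416667·-3.8 + 0.416667·5.55 + 0.166667·7.4 = 1.9625.
E[X²] = 0.416667·16.69 + 0.416667·31.3233 + 0.166667·109.52 = 38.2589.
Var(X) = E[X²] − (E[X])² = 38.2589 − 3.85141 = 34.4075.

34.4075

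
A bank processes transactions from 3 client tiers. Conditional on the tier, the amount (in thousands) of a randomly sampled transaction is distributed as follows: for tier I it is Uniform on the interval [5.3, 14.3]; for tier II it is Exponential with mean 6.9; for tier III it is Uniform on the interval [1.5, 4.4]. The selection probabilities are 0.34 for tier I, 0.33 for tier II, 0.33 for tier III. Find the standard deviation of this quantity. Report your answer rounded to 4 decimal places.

5.1132

Per component, I: μ=9.8, E[X²]=102.79; II: μ=6.9, E[X²]=95.22; III: μ=2.95, E[X²]=9.40333.
E[X] = 0.34·9.8 + 0.33·6.9 + 0.33·2.95 = 6.5825.
E[X²] = 0.34·102.79 + 0.33·95.22 + 0.33·9.40333 = 69.4743.
Var(X) = E[X²] − (E[X])² = 69.4743 − 43.3293 = 26.145.
SD(X) = √26.145 = 5.11322.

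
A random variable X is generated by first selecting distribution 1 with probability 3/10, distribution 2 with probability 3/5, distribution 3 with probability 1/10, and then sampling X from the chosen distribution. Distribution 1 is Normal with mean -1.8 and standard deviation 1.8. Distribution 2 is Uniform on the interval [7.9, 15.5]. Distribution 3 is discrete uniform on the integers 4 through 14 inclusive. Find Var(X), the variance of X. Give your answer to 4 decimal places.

Per component, 1: μ=-1.8, E[X²]=6.48; 2: μ=11.7, E[X²]=141.703; 3: μ=9, E[X²]=91.
E[X] = 0.3·-1.8 + 0.6·11.7 + 0.1·9 = 7.38.
E[X²] = 0.3·6.48 + 0.6·141.703 + 0.1·91 = 96.066.
Var(X) = E[X²] − (E[X])² = 96.066 − 54.4644 = 41.6016.

41.6016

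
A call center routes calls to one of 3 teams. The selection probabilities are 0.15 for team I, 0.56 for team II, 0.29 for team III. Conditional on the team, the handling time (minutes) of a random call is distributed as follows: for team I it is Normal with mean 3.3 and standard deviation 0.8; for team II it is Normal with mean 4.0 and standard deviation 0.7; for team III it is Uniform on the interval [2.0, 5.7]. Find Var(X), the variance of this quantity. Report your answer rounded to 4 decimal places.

0.7592

Per component, I: μ=3.3, E[X²]=11.53; II: μ=4, E[X²]=16.49; III: μ=3.85, E[X²]=15.9633.
E[X] = 0.15·3.3 + 0.56·4 + 0.29·3.85 = 3.8515.
E[X²] = 0.15·11.53 + 0.56·16.49 + 0.29·15.9633 = 15.5933.
Var(X) = E[X²] − (E[X])² = 15.5933 − 14.8341 = 0.759214.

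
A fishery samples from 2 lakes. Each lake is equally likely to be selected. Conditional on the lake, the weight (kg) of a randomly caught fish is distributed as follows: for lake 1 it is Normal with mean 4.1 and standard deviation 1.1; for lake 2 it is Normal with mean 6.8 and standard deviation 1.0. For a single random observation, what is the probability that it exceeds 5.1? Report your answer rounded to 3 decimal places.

Conditional on each lake, P(X > 5.1): 1: 0.181651; 2: 0.955435.
By total probability, P(X > 5.1) = 0.5·0.181651 + 0.5·0.955435 = 0.568543.

0.569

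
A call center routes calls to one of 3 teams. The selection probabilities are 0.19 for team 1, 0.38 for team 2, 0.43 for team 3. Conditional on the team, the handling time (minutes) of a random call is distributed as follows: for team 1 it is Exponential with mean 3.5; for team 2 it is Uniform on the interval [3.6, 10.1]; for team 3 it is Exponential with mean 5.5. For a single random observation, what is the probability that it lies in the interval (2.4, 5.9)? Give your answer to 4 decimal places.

Conditional on each team, P(2.4 < X < 5.9): 1: 0.318418; 2: 0.353846; 3: 0.304308.
By total probability, P(2.4 < X < 5.9) = 0.19·0.318418 + 0.38·0.353846 + 0.43·0.304308 = 0.325814.

0.3258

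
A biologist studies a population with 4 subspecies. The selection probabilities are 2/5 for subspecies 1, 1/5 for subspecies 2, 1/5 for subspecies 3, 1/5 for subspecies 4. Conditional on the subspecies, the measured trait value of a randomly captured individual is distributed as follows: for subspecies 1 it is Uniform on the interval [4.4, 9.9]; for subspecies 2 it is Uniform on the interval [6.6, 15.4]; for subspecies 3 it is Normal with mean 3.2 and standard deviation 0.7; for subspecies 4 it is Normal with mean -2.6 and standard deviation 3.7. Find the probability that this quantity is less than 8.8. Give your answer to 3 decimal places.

Conditional on each subspecies, P(X < 8.8): 1: 0.8; 2: 0.25; 3: 1; 4: 0.998969.
By total probability, P(X < 8.8) = 0.4·0.8 + 0.2·0.25 + 0.2·1 + 0.2·0.998969 = 0.769794.

0.770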